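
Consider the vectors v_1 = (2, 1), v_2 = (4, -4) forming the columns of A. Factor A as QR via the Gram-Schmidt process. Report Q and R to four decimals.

Q = [[0.8944, 0.4472], [0.4472, -0.8944]], R = [[2.2361, 1.7889], [0.0000, 5.3666]]

v_1 = (2, 1); ‖v_1‖ = 2.2361, so q_1 = (0.8944, 0.4472).
q_1·v_2 = 0.8944·4 + 0.4472·(-4) = 1.7889.
u_2 = v_2 − 1.7889·q_1 = (2.4000, -4.8000).
‖u_2‖ = 5.3666, so q_2 = (0.4472, -0.8944).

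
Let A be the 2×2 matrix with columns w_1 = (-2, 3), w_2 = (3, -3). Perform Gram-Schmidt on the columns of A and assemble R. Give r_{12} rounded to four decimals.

r_{12} = -4.1603

w_1 = (-2, 3); ‖w_1‖ = 3.6056, so e_1 = (-0.5547, 0.8321).
r_{12} = e_1·w_2 = -4.1603.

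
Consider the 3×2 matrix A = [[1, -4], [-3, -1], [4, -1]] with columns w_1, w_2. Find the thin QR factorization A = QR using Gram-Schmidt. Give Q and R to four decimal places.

w_1 = (1, -3, 4); ‖w_1‖ = 5.0990, so e_1 = (0.1961, -0.5883, 0.7845).
e_1·w_2 = 0.1961·(-4) + (-0.5883)·(-1) + 0.7845·(-1) = -0.9806.
u_2 = w_2 + 0.9806·e_1 = (-3.8077, -1.5769, -0.2308).
‖u_2‖ = 4.1278, so e_2 = (-0.9225, -0.3820, -0.0559).

Q = [[0.1961, -0.9225], [-0.5883, -0.3820], [0.7845, -0.0559]], R = [[5.0990, -0.9806], [0.0000, 4.1278]]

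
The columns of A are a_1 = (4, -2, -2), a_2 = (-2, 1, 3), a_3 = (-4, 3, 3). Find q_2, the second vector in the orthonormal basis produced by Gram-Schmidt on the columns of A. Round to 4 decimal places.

a_1 = (4, -2, -2); ‖a_1‖ = 4.8990, so q_1 = (0.8165, -0.4082, -0.4082).
q_1·a_2 = 0.8165·(-2) + (-0.4082)·1 + (-0.4082)·3 = -3.2660.
u_2 = a_2 + 3.2660·q_1 = (0.6667, -0.3333, 1.6667).
‖u_2‖ = 1.8257, so q_2 = (0.3651, -0.1826, 0.9129).

q_2 = (0.3651, -0.1826, 0.9129)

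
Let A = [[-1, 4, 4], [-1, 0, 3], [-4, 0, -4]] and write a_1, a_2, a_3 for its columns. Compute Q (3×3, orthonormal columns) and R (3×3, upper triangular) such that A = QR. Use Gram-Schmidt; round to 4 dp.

a_1 = (-1, -1, -4); ‖a_1‖ = 4.2426, so e_1 = (-0.2357, -0.2357, -0.9428).
e_1·a_2 = (-0.2357)·4 + (-0.2357)·0 + (-0.9428)·0 = -0.9428.
u_2 = a_2 + 0.9428·e_1 = (3.7778, -0.2222, -0.8889).
‖u_2‖ = 3.8873, so e_2 = (0.9718, -0.0572, -0.2287).
e_1·a_3 = (-0.2357)·4 + (-0.2357)·3 + (-0.9428)·(-4) = 2.1213; e_2·a_3 = 0.9718·4 + (-0.0572)·3 + (-0.2287)·(-4) = 4.6305.
u_3 = a_3 − 2.1213·e_1 − 4.6305·e_2 = (0.0000, 3.7647, -0.9412).
‖u_3‖ = 3.8806, so e_3 = (0.0000, 0.9701, -0.2425).

Q = [[-0.2357, 0.9718, 0.0000], [-0.2357, -0.0572, 0.9701], [-0.9428, -0.2287, -0.2425]], R = [[4.2426, -0.9428, 2.1213], [0.0000, 3.8873, 4.6305], [0.0000, 0.0000, 3.8806]]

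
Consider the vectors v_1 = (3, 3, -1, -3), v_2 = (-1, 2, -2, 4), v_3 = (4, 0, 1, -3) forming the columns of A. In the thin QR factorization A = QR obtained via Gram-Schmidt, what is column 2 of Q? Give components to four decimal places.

v_1 = (3, 3, -1, -3); ‖v_1‖ = 5.2915, so e_1 = (0.5669, 0.5669, -0.1890, -0.5669).
e_1·v_2 = 0.5669·(-1) + 0.5669·2 + (-0.1890)·(-2) + (-0.5669)·4 = -1.3229.
u_2 = v_2 + 1.3229·e_1 = (-0.2500, 2.7500, -2.2500, 3.2500).
‖u_2‖ = 4.8218, so e_2 = (-0.0518, 0.5703, -0.4666, 0.6740).

e_2 = (-0.0518, 0.5703, -0.4666, 0.6740)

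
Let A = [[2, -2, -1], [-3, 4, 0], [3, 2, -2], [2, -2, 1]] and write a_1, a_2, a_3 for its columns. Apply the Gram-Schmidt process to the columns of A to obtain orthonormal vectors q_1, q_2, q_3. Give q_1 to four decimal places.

a_1 = (2, -3, 3, 2); ‖a_1‖ = 5.0990, so q_1 = (0.3922, -0.5883, 0.5883, 0.3922).

q_1 = (0.3922, -0.5883, 0.5883, 0.3922)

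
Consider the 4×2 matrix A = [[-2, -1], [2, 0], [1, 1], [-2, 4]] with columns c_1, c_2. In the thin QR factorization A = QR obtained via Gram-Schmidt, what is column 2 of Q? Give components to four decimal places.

e_2 = (-0.4412, 0.1918, 0.3453, 0.8058)

c_1 = (-2, 2, 1, -2); ‖c_1‖ = 3.6056, so e_1 = (-0.5547, 0.5547, 0.2774, -0.5547).
e_1·c_2 = (-0.5547)·(-1) + 0.5547·0 + 0.2774·1 + (-0.5547)·4 = -1.3868.
u_2 = c_2 + 1.3868·e_1 = (-1.7692, 0.7692, 1.3846, 3.2308).
‖u_2‖ = 4.0096, so e_2 = (-0.4412, 0.1918, 0.3453, 0.8058).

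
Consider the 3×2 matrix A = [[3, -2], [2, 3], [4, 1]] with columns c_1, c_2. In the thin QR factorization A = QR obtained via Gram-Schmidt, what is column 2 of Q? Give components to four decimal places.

q_1 = c_1/‖c_1‖ = (3, 2, 4)/5.3852 = (0.5571, 0.3714, 0.7428).
r_{12} = q_1·c_2 = 0.7428.
u_2 = c_2 − 0.7428·q_1 = (-2.4138, 2.7241, 0.4483).
‖u_2‖ = 3.6672, so q_2 = (-0.6582, 0.7428, 0.1222).

q_2 = (-0.6582, 0.7428, 0.1222)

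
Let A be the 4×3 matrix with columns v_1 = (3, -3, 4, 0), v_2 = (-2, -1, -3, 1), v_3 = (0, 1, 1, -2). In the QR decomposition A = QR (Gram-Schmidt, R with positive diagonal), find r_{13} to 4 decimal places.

e_1 = v_1/‖v_1‖ = (3, -3, 4, 0)/5.8310 = (0.5145, -0.5145, 0.6860, 0.0000).
r_{13} = e_1·v_3 = 0.1715.

r_{13} = 0.1715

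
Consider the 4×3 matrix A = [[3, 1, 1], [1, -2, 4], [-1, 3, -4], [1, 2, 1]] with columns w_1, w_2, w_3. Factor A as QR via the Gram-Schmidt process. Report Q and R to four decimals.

w_1 = (3, 1, -1, 1); ‖w_1‖ = 3.4641, so q_1 = (0.8660, 0.2887, -0.2887, 0.2887).
q_1·w_2 = 0.8660·1 + 0.2887·(-2) + (-0.2887)·3 + 0.2887·2 = 0.0000.
u_2 = w_2 + 0.0000·q_1 = (1.0000, -2.0000, 3.0000, 2.0000).
‖u_2‖ = 4.2426, so q_2 = (0.2357, -0.4714, 0.7071, 0.4714).
q_1·w_3 = 0.8660·1 + 0.2887·4 + (-0.2887)·(-4) + 0.2887·1 = 3.4641; q_2·w_3 = 0.2357·1 + (-0.4714)·4 + 0.7071·(-4) + 0.4714·1 = -4.0069.
u_3 = w_3 − 3.4641·q_1 + 4.0069·q_2 = (-1.0556, 1.1111, -0.1667, 1.8889).
‖u_3‖ = 2.4381, so q_3 = (-0.4329, 0.4557, -0.0684, 0.7747).

Q = [[0.8660, 0.2357, -0.4329], [0.2887, -0.4714, 0.4557], [-0.2887, 0.7071, -0.0684], [0.2887, 0.4714, 0.7747]], R = [[3.4641, 0.0000, 3.4641], [0.0000, 4.2426, -4.0069], [0.0000, 0.0000, 2.4381]]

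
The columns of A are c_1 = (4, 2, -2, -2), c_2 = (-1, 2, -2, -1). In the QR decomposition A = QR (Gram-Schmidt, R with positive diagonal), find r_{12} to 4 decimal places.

c_1 = (4, 2, -2, -2); ‖c_1‖ = 5.2915, so q_1 = (0.7559, 0.3780, -0.3780, -0.3780).
r_{12} = q_1·c_2 = 1.1339.

r_{12} = 1.1339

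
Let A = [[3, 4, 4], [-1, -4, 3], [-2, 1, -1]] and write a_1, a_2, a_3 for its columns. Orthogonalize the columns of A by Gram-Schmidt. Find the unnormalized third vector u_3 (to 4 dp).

u_3 = (2.0639, 2.5226, 1.8346)

a_1 = (3, -1, -2); ‖a_1‖ = 3.7417, so q_1 = (0.8018, -0.2673, -0.5345).
q_1·a_2 = 0.8018·4 + (-0.2673)·(-4) + (-0.5345)·1 = 3.7417.
u_2 = a_2 − 3.7417·q_1 = (1.0000, -3.0000, 3.0000).
‖u_2‖ = 4.3589, so q_2 = (0.2294, -0.6882, 0.6882).
q_1·a_3 = 0.8018·4 + (-0.2673)·3 + (-0.5345)·(-1) = 2.9399; q_2·a_3 = 0.2294·4 + (-0.6882)·3 + 0.6882·(-1) = -1.8353.
u_3 = a_3 − 2.9399·q_1 + 1.8353·q_2 = (2.0639, 2.5226, 1.8346).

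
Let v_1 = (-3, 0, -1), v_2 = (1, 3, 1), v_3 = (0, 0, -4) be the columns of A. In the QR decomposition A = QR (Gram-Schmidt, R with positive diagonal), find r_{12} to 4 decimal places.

r_{12} = -1.2649

q_1 = v_1/‖v_1‖ = (-3, 0, -1)/3.1623 = (-0.9487, 0.0000, -0.3162).
r_{12} = q_1·v_2 = -1.2649.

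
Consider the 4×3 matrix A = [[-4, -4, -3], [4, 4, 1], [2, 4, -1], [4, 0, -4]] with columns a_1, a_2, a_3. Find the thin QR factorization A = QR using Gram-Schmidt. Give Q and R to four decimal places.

Q = [[-0.5547, -0.2224, -0.6018], [0.5547, 0.2224, 0.1062], [0.2774, 0.5930, -0.7080], [0.5547, -0.7412, -0.3540]], R = [[7.2111, 5.5470, -0.2774], [0.0000, 4.1510, 3.2615], [0.0000, 0.0000, 4.0356]]

a_1 = (-4, 4, 2, 4); ‖a_1‖ = 7.2111, so e_1 = (-0.5547, 0.5547, 0.2774, 0.5547).
e_1·a_2 = (-0.5547)·(-4) + 0.5547·4 + 0.2774·4 + 0.5547·0 = 5.5470.
u_2 = a_2 − 5.5470·e_1 = (-0.9231, 0.9231, 2.4615, -3.0769).
‖u_2‖ = 4.1510, so e_2 = (-0.2224, 0.2224, 0.5930, -0.7412).
e_1·a_3 = (-0.5547)·(-3) + 0.5547·1 + 0.2774·(-1) + 0.5547·(-4) = -0.2774; e_2·a_3 = (-0.2224)·(-3) + 0.2224·1 + 0.5930·(-1) + (-0.7412)·(-4) = 3.2615.
u_3 = a_3 + 0.2774·e_1 − 3.2615·e_2 = (-2.4286, 0.4286, -2.8571, -1.4286).
‖u_3‖ = 4.0356, so e_3 = (-0.6018, 0.1062, -0.7080, -0.3540).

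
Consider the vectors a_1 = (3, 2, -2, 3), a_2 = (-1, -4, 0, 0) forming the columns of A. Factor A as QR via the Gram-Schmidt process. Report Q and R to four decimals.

Q = [[0.5883, 0.0766], [0.3922, -0.8976], [-0.3922, -0.2408], [0.5883, 0.3612]], R = [[5.0990, -2.1573], [0.0000, 3.5137]]

q_1 = a_1/‖a_1‖ = (3, 2, -2, 3)/5.0990 = (0.5883, 0.3922, -0.3922, 0.5883).
r_{12} = q_1·a_2 = -2.1573.
u_2 = a_2 + 2.1573·q_1 = (0.2692, -3.1538, -0.8462, 1.2692).
‖u_2‖ = 3.5137, so q_2 = (0.0766, -0.8976, -0.2408, 0.3612).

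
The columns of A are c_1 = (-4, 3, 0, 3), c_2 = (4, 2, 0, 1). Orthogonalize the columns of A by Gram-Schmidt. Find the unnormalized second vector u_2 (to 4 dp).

q_1 = c_1/‖c_1‖ = (-4, 3, 0, 3)/5.8310 = (-0.6860, 0.5145, 0.0000, 0.5145).
r_{12} = q_1·c_2 = -1.2005.
u_2 = c_2 + 1.2005·q_1 = (3.1765, 2.6176, 0.0000, 1.6176).

u_2 = (3.1765, 2.6176, 0.0000, 1.6176)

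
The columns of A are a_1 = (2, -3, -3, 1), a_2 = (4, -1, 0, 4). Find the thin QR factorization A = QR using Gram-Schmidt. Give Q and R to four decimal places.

Q = [[0.4170, 0.5594], [-0.6255, 0.1985], [-0.6255, 0.4060], [0.2085, 0.6948]], R = [[4.7958, 3.1277], [0.0000, 4.8184]]

a_1 = (2, -3, -3, 1); ‖a_1‖ = 4.7958, so e_1 = (0.4170, -0.6255, -0.6255, 0.2085).
e_1·a_2 = 0.4170·4 + (-0.6255)·(-1) + (-0.6255)·0 + 0.2085·4 = 3.1277.
u_2 = a_2 − 3.1277·e_1 = (2.6957, 0.9565, 1.9565, 3.3478).
‖u_2‖ = 4.8184, so e_2 = (0.5594, 0.1985, 0.4060, 0.6948).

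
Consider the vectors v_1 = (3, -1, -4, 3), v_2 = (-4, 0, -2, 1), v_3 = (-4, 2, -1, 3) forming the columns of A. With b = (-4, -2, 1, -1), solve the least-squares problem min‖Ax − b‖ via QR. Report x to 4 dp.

x = (-0.4687, 1.1523, -0.5556)

q_1 = v_1/‖v_1‖ = (3, -1, -4, 3)/5.9161 = (0.5071, -0.1690, -0.6761, 0.5071).
r_{12} = q_1·v_2 = -0.1690.
u_2 = v_2 + 0.1690·q_1 = (-3.9143, -0.0286, -2.1143, 1.0857).
‖u_2‖ = 4.5795, so q_2 = (-0.8547, -0.0062, -0.4617, 0.2371).
r_{13} = q_1·v_3 = -0.1690; r_{23} = q_2·v_3 = 4.5795.
u_3 = v_3 + 0.1690·q_1 − 4.5795·q_2 = (0.0000, 2.0000, 1.0000, 2.0000).
‖u_3‖ = 3.0000, so q_3 = (0.0000, 0.6667, 0.3333, 0.6667).
Qᵀb = (-2.8735, 2.7327, -1.6667).
Back-substitute: x_3 = -1.6667/3.0000 = -0.5556.
x_2 = (2.7327 − 4.5795·(-0.5556))/4.5795 = 1.1523.
x_1 = (-2.8735 + 0.1690·1.1523 + 0.1690·(-0.5556))/5.9161 = -0.4687.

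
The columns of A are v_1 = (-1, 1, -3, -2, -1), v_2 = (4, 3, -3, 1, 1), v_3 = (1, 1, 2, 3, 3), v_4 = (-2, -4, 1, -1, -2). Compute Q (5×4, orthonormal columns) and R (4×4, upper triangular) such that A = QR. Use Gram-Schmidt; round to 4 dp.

e_1 = v_1/‖v_1‖ = (-1, 1, -3, -2, -1)/4.0000 = (-0.2500, 0.2500, -0.7500, -0.5000, -0.2500).
r_{12} = e_1·v_2 = 1.2500.
u_2 = v_2 − 1.2500·e_1 = (4.3125, 2.6875, -2.0625, 1.6250, 1.3125).
‖u_2‖ = 5.8683, so e_2 = (0.7349, 0.4580, -0.3515, 0.2769, 0.2237).
r_{13} = e_1·v_3 = -3.7500; r_{23} = e_2·v_3 = 1.9916.
u_3 = v_3 + 3.7500·e_1 − 1.9916·e_2 = (-1.4011, 1.0254, -0.1125, 0.5735, 1.6171).
‖u_3‖ = 2.4436, so e_3 = (-0.5734, 0.4196, -0.0460, 0.2347, 0.6618).
r_{14} = e_1·v_4 = -0.2500; r_{24} = e_2·v_4 = -4.3773; r_{34} = e_3·v_4 = -2.1361.
u_4 = v_4 + 0.2500·e_1 + 4.3773·e_2 + 2.1361·e_3 = (-0.0705, -1.0365, -0.8243, 0.5884, 0.3301).
‖u_4‖ = 1.4879, so e_4 = (-0.0474, -0.6966, -0.5540, 0.3955, 0.2218).

Q = [[-0.2500, 0.7349, -0.5734, -0.0474], [0.2500, 0.4580, 0.4196, -0.6966], [-0.7500, -0.3515, -0.0460, -0.5540], [-0.5000, 0.2769, 0.2347, 0.3955], [-0.2500, 0.2237, 0.6618, 0.2218]], R = [[4.0000, 1.2500, -3.7500, -0.2500], [0.0000, 5.8683, 1.9916, -4.3773], [0.0000, 0.0000, 2.4436, -2.1361], [0.0000, 0.0000, 0.0000, 1.4879]]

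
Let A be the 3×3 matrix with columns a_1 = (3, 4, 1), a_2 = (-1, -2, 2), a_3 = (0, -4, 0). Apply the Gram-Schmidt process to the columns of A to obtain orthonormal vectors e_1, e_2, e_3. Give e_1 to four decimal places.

e_1 = a_1/‖a_1‖ = (3, 4, 1)/5.0990 = (0.5883, 0.7845, 0.1961).

e_1 = (0.5883, 0.7845, 0.1961)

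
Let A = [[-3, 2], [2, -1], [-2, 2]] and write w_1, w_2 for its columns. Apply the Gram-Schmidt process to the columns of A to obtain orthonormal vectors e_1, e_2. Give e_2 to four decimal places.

e_1 = w_1/‖w_1‖ = (-3, 2, -2)/4.1231 = (-0.7276, 0.4851, -0.4851).
r_{12} = e_1·w_2 = -2.9104.
u_2 = w_2 + 2.9104·e_1 = (-0.1176, 0.4118, 0.5882).
‖u_2‖ = 0.7276, so e_2 = (-0.1617, 0.5659, 0.8085).

e_2 = (-0.1617, 0.5659, 0.8085)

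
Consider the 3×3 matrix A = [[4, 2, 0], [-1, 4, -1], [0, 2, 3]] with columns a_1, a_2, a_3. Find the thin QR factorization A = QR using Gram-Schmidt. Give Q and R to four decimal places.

Q = [[0.9701, 0.2205, -0.1010], [-0.2425, 0.8820, -0.4041], [0.0000, 0.4165, 0.9091]], R = [[4.1231, 0.9701, 0.2425], [0.0000, 4.8020, 0.3675], [0.0000, 0.0000, 3.1315]]

a_1 = (4, -1, 0); ‖a_1‖ = 4.1231, so q_1 = (0.9701, -0.2425, 0.0000).
q_1·a_2 = 0.9701·2 + (-0.2425)·4 + 0.0000·2 = 0.9701.
u_2 = a_2 − 0.9701·q_1 = (1.0588, 4.2353, 2.0000).
‖u_2‖ = 4.8020, so q_2 = (0.2205, 0.8820, 0.4165).
q_1·a_3 = 0.9701·0 + (-0.2425)·(-1) + 0.0000·3 = 0.2425; q_2·a_3 = 0.2205·0 + 0.8820·(-1) + 0.4165·3 = 0.3675.
u_3 = a_3 − 0.2425·q_1 − 0.3675·q_2 = (-0.3163, -1.2653, 2.8469).
‖u_3‖ = 3.1315, so q_3 = (-0.1010, -0.4041, 0.9091).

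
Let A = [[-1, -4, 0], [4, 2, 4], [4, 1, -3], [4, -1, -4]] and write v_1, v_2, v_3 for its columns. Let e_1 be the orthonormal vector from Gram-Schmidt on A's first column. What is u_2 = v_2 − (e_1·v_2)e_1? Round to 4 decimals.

e_1 = v_1/‖v_1‖ = (-1, 4, 4, 4)/7.0000 = (-0.1429, 0.5714, 0.5714, 0.5714).
r_{12} = e_1·v_2 = 1.7143.
u_2 = v_2 − 1.7143·e_1 = (-3.7551, 1.0204, 0.0204, -1.9796).

u_2 = (-3.7551, 1.0204, 0.0204, -1.9796)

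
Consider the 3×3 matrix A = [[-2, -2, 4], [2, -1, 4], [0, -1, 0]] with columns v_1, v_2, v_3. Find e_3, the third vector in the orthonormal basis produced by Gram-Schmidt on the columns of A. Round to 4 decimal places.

e_3 = (0.3015, 0.3015, -0.9045)

e_1 = v_1/‖v_1‖ = (-2, 2, 0)/2.8284 = (-0.7071, 0.7071, 0.0000).
r_{12} = e_1·v_2 = 0.7071.
u_2 = v_2 − 0.7071·e_1 = (-1.5000, -1.5000, -1.0000).
‖u_2‖ = 2.3452, so e_2 = (-0.6396, -0.6396, -0.4264).
r_{13} = e_1·v_3 = 0.0000; r_{23} = e_2·v_3 = -5.1168.
u_3 = v_3 + 0.0000·e_1 + 5.1168·e_2 = (0.7273, 0.7273, -2.1818).
‖u_3‖ = 2.4121, so e_3 = (0.3015, 0.3015, -0.9045).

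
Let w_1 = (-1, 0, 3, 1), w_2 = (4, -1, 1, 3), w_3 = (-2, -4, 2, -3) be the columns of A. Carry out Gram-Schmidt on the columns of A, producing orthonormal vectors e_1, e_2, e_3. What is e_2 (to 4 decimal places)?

e_2 = (0.8103, -0.1938, 0.0881, 0.5460)

w_1 = (-1, 0, 3, 1); ‖w_1‖ = 3.3166, so e_1 = (-0.3015, 0.0000, 0.9045, 0.3015).
e_1·w_2 = (-0.3015)·4 + 0.0000·(-1) + 0.9045·1 + 0.3015·3 = 0.6030.
u_2 = w_2 − 0.6030·e_1 = (4.1818, -1.0000, 0.4545, 2.8182).
‖u_2‖ = 5.1610, so e_2 = (0.8103, -0.1938, 0.0881, 0.5460).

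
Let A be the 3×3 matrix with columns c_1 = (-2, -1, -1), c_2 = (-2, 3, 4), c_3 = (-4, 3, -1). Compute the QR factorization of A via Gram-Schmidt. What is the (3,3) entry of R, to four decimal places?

r_{33} = 3.2697

e_1 = c_1/‖c_1‖ = (-2, -1, -1)/2.4495 = (-0.8165, -0.4082, -0.4082).
r_{12} = e_1·c_2 = -1.2247.
u_2 = c_2 + 1.2247·e_1 = (-3.0000, 2.5000, 3.5000).
‖u_2‖ = 5.2440, so e_2 = (-0.5721, 0.4767, 0.6674).
r_{13} = e_1·c_3 = 2.4495; r_{23} = e_2·c_3 = 3.0511.
u_3 = c_3 − 2.4495·e_1 − 3.0511·e_2 = (-0.2545, 2.5455, -2.0364).
r_{33} = ‖u_3‖ = 3.2697.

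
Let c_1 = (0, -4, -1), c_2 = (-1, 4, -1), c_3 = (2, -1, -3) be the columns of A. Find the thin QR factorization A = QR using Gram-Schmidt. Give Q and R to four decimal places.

c_1 = (0, -4, -1); ‖c_1‖ = 4.1231, so e_1 = (0.0000, -0.9701, -0.2425).
e_1·c_2 = 0.0000·(-1) + (-0.9701)·4 + (-0.2425)·(-1) = -3.6380.
u_2 = c_2 + 3.6380·e_1 = (-1.0000, 0.4706, -1.8824).
‖u_2‖ = 2.1828, so e_2 = (-0.4581, 0.2156, -0.8623).
e_1·c_3 = 0.0000·2 + (-0.9701)·(-1) + (-0.2425)·(-3) = 1.6977; e_2·c_3 = (-0.4581)·2 + 0.2156·(-1) + (-0.8623)·(-3) = 1.4552.
u_3 = c_3 − 1.6977·e_1 − 1.4552·e_2 = (2.6667, 0.3333, -1.3333).
‖u_3‖ = 3.0000, so e_3 = (0.8889, 0.1111, -0.4444).

Q = [[0.0000, -0.4581, 0.8889], [-0.9701, 0.2156, 0.1111], [-0.2425, -0.8623, -0.4444]], R = [[4.1231, -3.6380, 1.6977], [0.0000, 2.1828, 1.4552], [0.0000, 0.0000, 3.0000]]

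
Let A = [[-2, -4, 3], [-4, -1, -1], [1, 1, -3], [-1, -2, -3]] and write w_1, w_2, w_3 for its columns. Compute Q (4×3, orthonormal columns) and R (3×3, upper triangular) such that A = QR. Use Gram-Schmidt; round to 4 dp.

q_1 = w_1/‖w_1‖ = (-2, -4, 1, -1)/4.6904 = (-0.4264, -0.8528, 0.2132, -0.2132).
r_{12} = q_1·w_2 = 3.1980.
u_2 = w_2 − 3.1980·q_1 = (-2.6364, 1.7273, 0.3182, -1.3182).
‖u_2‖ = 3.4311, so q_2 = (-0.7684, 0.5034, 0.0927, -0.3842).
r_{13} = q_1·w_3 = -0.4264; r_{23} = q_2·w_3 = -1.9342.
u_3 = w_3 + 0.4264·q_1 + 1.9342·q_2 = (1.3320, -0.3900, -2.7297, -3.8340).
‖u_3‖ = 4.9069, so q_3 = (0.2715, -0.0795, -0.5563, -0.7814).

Q = [[-0.4264, -0.7684, 0.2715], [-0.8528, 0.5034, -0.0795], [0.2132, 0.0927, -0.5563], [-0.2132, -0.3842, -0.7814]], R = [[4.6904, 3.1980, -0.4264], [0.0000, 3.4311, -1.9342], [0.0000, 0.0000, 4.9069]]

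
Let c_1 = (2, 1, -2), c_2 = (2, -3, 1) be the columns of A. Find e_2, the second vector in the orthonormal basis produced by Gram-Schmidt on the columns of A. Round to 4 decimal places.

e_2 = (0.5963, -0.7752, 0.2087)

c_1 = (2, 1, -2); ‖c_1‖ = 3.0000, so e_1 = (0.6667, 0.3333, -0.6667).
e_1·c_2 = 0.6667·2 + 0.3333·(-3) + (-0.6667)·1 = -0.3333.
u_2 = c_2 + 0.3333·e_1 = (2.2222, -2.8889, 0.7778).
‖u_2‖ = 3.7268, so e_2 = (0.5963, -0.7752, 0.2087).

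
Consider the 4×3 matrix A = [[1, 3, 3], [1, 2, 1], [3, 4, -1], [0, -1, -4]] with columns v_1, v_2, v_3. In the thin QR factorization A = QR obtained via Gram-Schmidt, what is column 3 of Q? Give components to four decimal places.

e_3 = (-0.4562, -0.1426, 0.1996, -0.8554)

v_1 = (1, 1, 3, 0); ‖v_1‖ = 3.3166, so e_1 = (0.3015, 0.3015, 0.9045, 0.0000).
e_1·v_2 = 0.3015·3 + 0.3015·2 + 0.9045·4 + 0.0000·(-1) = 5.1257.
u_2 = v_2 − 5.1257·e_1 = (1.4545, 0.4545, -0.6364, -1.0000).
‖u_2‖ = 1.9306, so e_2 = (0.7534, 0.2354, -0.3296, -0.5180).
e_1·v_3 = 0.3015·3 + 0.3015·1 + 0.9045·(-1) + 0.0000·(-4) = 0.3015; e_2·v_3 = 0.7534·3 + 0.2354·1 + (-0.3296)·(-1) + (-0.5180)·(-4) = 4.8972.
u_3 = v_3 − 0.3015·e_1 − 4.8972·e_2 = (-0.7805, -0.2439, 0.3415, -1.4634).
‖u_3‖ = 1.7108, so e_3 = (-0.4562, -0.1426, 0.1996, -0.8554).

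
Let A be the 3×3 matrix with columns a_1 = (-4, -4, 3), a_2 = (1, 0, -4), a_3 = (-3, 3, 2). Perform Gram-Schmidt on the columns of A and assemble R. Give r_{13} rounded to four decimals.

a_1 = (-4, -4, 3); ‖a_1‖ = 6.4031, so e_1 = (-0.6247, -0.6247, 0.4685).
r_{13} = e_1·a_3 = 0.9370.

r_{13} = 0.9370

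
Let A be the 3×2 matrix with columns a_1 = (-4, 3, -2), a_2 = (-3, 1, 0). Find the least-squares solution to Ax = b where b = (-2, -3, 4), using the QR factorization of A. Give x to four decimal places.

a_1 = (-4, 3, -2); ‖a_1‖ = 5.3852, so q_1 = (-0.7428, 0.5571, -0.3714).
q_1·a_2 = (-0.7428)·(-3) + 0.5571·1 + (-0.3714)·0 = 2.7854.
u_2 = a_2 − 2.7854·q_1 = (-0.9310, -0.5517, 1.0345).
‖u_2‖ = 1.4971, so q_2 = (-0.6219, -0.3685, 0.6910).
Qᵀb = (-1.6713, 5.1133).
Back-substitute: x_2 = 5.1133/1.4971 = 3.4154.
x_1 = (-1.6713 − 2.7854·3.4154)/5.3852 = -2.0769.

x = (-2.0769, 3.4154)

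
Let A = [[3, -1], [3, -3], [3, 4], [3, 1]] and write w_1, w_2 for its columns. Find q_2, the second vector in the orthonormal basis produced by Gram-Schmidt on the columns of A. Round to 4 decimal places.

w_1 = (3, 3, 3, 3); ‖w_1‖ = 6.0000, so q_1 = (0.5000, 0.5000, 0.5000, 0.5000).
q_1·w_2 = 0.5000·(-1) + 0.5000·(-3) + 0.5000·4 + 0.5000·1 = 0.5000.
u_2 = w_2 − 0.5000·q_1 = (-1.2500, -3.2500, 3.7500, 0.7500).
‖u_2‖ = 5.1720, so q_2 = (-0.2417, -0.6284, 0.7251, 0.1450).

q_2 = (-0.2417, -0.6284, 0.7251, 0.1450)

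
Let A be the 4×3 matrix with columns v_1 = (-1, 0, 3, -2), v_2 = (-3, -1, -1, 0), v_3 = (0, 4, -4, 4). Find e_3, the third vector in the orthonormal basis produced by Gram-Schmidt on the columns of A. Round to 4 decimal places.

v_1 = (-1, 0, 3, -2); ‖v_1‖ = 3.7417, so e_1 = (-0.2673, 0.0000, 0.8018, -0.5345).
e_1·v_2 = (-0.2673)·(-3) + 0.0000·(-1) + 0.8018·(-1) + (-0.5345)·0 = 0.0000.
u_2 = v_2 + 0.0000·e_1 = (-3.0000, -1.0000, -1.0000, 0.0000).
‖u_2‖ = 3.3166, so e_2 = (-0.9045, -0.3015, -0.3015, 0.0000).
e_1·v_3 = (-0.2673)·0 + 0.0000·4 + 0.8018·(-4) + (-0.5345)·4 = -5.3452; e_2·v_3 = (-0.9045)·0 + (-0.3015)·4 + (-0.3015)·(-4) + 0.0000·4 = 0.0000.
u_3 = v_3 + 5.3452·e_1 + 0.0000·e_2 = (-1.4286, 4.0000, 0.2857, 1.1429).
‖u_3‖ = 4.4078, so e_3 = (-0.3241, 0.9075, 0.0648, 0.2593).

e_3 = (-0.3241, 0.9075, 0.0648, 0.2593)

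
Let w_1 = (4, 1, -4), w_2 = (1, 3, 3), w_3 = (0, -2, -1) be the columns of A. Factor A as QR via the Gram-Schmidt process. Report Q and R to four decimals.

w_1 = (4, 1, -4); ‖w_1‖ = 5.7446, so e_1 = (0.6963, 0.1741, -0.6963).
e_1·w_2 = 0.6963·1 + 0.1741·3 + (-0.6963)·3 = -0.8704.
u_2 = w_2 + 0.8704·e_1 = (1.6061, 3.1515, 2.3939).
‖u_2‖ = 4.2711, so e_2 = (0.3760, 0.7379, 0.5605).
e_1·w_3 = 0.6963·0 + 0.1741·(-2) + (-0.6963)·(-1) = 0.3482; e_2·w_3 = 0.3760·0 + 0.7379·(-2) + 0.5605·(-1) = -2.0362.
u_3 = w_3 − 0.3482·e_1 + 2.0362·e_2 = (0.5233, -0.5581, 0.3837).
‖u_3‖ = 0.8559, so e_3 = (0.6114, -0.6521, 0.4483).

Q = [[0.6963, 0.3760, 0.6114], [0.1741, 0.7379, -0.6521], [-0.6963, 0.5605, 0.4483]], R = [[5.7446, -0.8704, 0.3482], [0.0000, 4.2711, -2.0362], [0.0000, 0.0000, 0.8559]]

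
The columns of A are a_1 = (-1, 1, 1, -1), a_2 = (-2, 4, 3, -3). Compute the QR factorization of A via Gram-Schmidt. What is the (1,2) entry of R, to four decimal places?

a_1 = (-1, 1, 1, -1); ‖a_1‖ = 2.0000, so e_1 = (-0.5000, 0.5000, 0.5000, -0.5000).
r_{12} = e_1·a_2 = 6.0000.

r_{12} = 6.0000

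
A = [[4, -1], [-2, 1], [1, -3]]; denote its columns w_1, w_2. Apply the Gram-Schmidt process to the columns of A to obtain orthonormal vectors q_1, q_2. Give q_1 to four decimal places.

w_1 = (4, -2, 1); ‖w_1‖ = 4.5826, so q_1 = (0.8729, -0.4364, 0.2182).

q_1 = (0.8729, -0.4364, 0.2182)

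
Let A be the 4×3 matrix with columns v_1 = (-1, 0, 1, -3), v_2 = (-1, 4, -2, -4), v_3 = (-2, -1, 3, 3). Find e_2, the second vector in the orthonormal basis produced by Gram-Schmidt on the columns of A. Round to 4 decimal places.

e_1 = v_1/‖v_1‖ = (-1, 0, 1, -3)/3.3166 = (-0.3015, 0.0000, 0.3015, -0.9045).
r_{12} = e_1·v_2 = 3.3166.
u_2 = v_2 − 3.3166·e_1 = (0.0000, 4.0000, -3.0000, -1.0000).
‖u_2‖ = 5.0990, so e_2 = (0.0000, 0.7845, -0.5883, -0.1961).

e_2 = (0.0000, 0.7845, -0.5883, -0.1961)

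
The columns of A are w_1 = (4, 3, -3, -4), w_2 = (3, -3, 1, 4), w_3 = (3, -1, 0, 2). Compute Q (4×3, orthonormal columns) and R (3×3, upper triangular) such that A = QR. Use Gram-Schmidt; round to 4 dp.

w_1 = (4, 3, -3, -4); ‖w_1‖ = 7.0711, so e_1 = (0.5657, 0.4243, -0.4243, -0.5657).
e_1·w_2 = 0.5657·3 + 0.4243·(-3) + (-0.4243)·1 + (-0.5657)·4 = -2.2627.
u_2 = w_2 + 2.2627·e_1 = (4.2800, -2.0400, 0.0400, 2.7200).
‖u_2‖ = 5.4663, so e_2 = (0.7830, -0.3732, 0.0073, 0.4976).
e_1·w_3 = 0.5657·3 + 0.4243·(-1) + (-0.4243)·0 + (-0.5657)·2 = 0.1414; e_2·w_3 = 0.7830·3 + (-0.3732)·(-1) + 0.0073·0 + 0.4976·2 = 3.7173.
u_3 = w_3 − 0.1414·e_1 − 3.7173·e_2 = (0.0094, 0.3273, 0.0328, 0.2303).
‖u_3‖ = 0.4016, so e_3 = (0.0233, 0.8149, 0.0817, 0.5733).

Q = [[0.5657, 0.7830, 0.0233], [0.4243, -0.3732, 0.8149], [-0.4243, 0.0073, 0.0817], [-0.5657, 0.4976, 0.5733]], R = [[7.0711, -2.2627, 0.1414], [0.0000, 5.4663, 3.7173], [0.0000, 0.0000, 0.4016]]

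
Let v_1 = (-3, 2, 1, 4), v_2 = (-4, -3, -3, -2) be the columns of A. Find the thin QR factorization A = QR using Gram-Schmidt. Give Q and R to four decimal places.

Q = [[-0.5477, -0.7381], [0.3651, -0.4374], [0.1826, -0.4648], [0.7303, -0.2187]], R = [[5.4772, -0.9129], [0.0000, 6.0964]]

v_1 = (-3, 2, 1, 4); ‖v_1‖ = 5.4772, so e_1 = (-0.5477, 0.3651, 0.1826, 0.7303).
e_1·v_2 = (-0.5477)·(-4) + 0.3651·(-3) + 0.1826·(-3) + 0.7303·(-2) = -0.9129.
u_2 = v_2 + 0.9129·e_1 = (-4.5000, -2.6667, -2.8333, -1.3333).
‖u_2‖ = 6.0964, so e_2 = (-0.7381, -0.4374, -0.4648, -0.2187).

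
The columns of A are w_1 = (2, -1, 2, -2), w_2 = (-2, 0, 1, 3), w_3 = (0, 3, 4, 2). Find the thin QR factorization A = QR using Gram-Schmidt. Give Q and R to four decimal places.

w_1 = (2, -1, 2, -2); ‖w_1‖ = 3.6056, so e_1 = (0.5547, -0.2774, 0.5547, -0.5547).
e_1·w_2 = 0.5547·(-2) + (-0.2774)·0 + 0.5547·1 + (-0.5547)·3 = -2.2188.
u_2 = w_2 + 2.2188·e_1 = (-0.7692, -0.6154, 2.2308, 1.7692).
‖u_2‖ = 3.0128, so e_2 = (-0.2553, -0.2043, 0.7404, 0.5872).
e_1·w_3 = 0.5547·0 + (-0.2774)·3 + 0.5547·4 + (-0.5547)·2 = 0.2774; e_2·w_3 = (-0.2553)·0 + (-0.2043)·3 + 0.7404·4 + 0.5872·2 = 3.5234.
u_3 = w_3 − 0.2774·e_1 − 3.5234·e_2 = (0.7458, 3.7966, 1.2373, 0.0847).
‖u_3‖ = 4.0631, so e_3 = (0.1835, 0.9344, 0.3045, 0.0209).

Q = [[0.5547, -0.2553, 0.1835], [-0.2774, -0.2043, 0.9344], [0.5547, 0.7404, 0.3045], [-0.5547, 0.5872, 0.0209]], R = [[3.6056, -2.2188, 0.2774], [0.0000, 3.0128, 3.5234], [0.0000, 0.0000, 4.0631]]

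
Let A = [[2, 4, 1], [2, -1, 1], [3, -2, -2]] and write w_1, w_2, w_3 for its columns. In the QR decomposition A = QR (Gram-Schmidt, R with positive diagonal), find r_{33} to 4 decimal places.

r_{33} = 1.8524

w_1 = (2, 2, 3); ‖w_1‖ = 4.1231, so q_1 = (0.4851, 0.4851, 0.7276).
q_1·w_2 = 0.4851·4 + 0.4851·(-1) + 0.7276·(-2) = 0.0000.
u_2 = w_2 + 0.0000·q_1 = (4.0000, -1.0000, -2.0000).
‖u_2‖ = 4.5826, so q_2 = (0.8729, -0.2182, -0.4364).
q_1·w_3 = 0.4851·1 + 0.4851·1 + 0.7276·(-2) = -0.4851; q_2·w_3 = 0.8729·1 + (-0.2182)·1 + (-0.4364)·(-2) = 1.5275.
u_3 = w_3 + 0.4851·q_1 − 1.5275·q_2 = (-0.0980, 1.5686, -0.9804).
r_{33} = ‖u_3‖ = 1.8524.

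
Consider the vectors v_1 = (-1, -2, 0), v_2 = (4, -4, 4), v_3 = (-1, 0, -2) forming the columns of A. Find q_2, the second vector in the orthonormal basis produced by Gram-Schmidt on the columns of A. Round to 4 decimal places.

q_1 = v_1/‖v_1‖ = (-1, -2, 0)/2.2361 = (-0.4472, -0.8944, 0.0000).
r_{12} = q_1·v_2 = 1.7889.
u_2 = v_2 − 1.7889·q_1 = (4.8000, -2.4000, 4.0000).
‖u_2‖ = 6.6933, so q_2 = (0.7171, -0.3586, 0.5976).

q_2 = (0.7171, -0.3586, 0.5976)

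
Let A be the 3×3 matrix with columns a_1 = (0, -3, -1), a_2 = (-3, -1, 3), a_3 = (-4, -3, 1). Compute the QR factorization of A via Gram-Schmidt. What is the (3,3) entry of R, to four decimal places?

r_{33} = 1.5960

a_1 = (0, -3, -1); ‖a_1‖ = 3.1623, so q_1 = (0.0000, -0.9487, -0.3162).
q_1·a_2 = 0.0000·(-3) + (-0.9487)·(-1) + (-0.3162)·3 = 0.0000.
u_2 = a_2 + 0.0000·q_1 = (-3.0000, -1.0000, 3.0000).
‖u_2‖ = 4.3589, so q_2 = (-0.6882, -0.2294, 0.6882).
q_1·a_3 = 0.0000·(-4) + (-0.9487)·(-3) + (-0.3162)·1 = 2.5298; q_2·a_3 = (-0.6882)·(-4) + (-0.2294)·(-3) + 0.6882·1 = 4.1295.
u_3 = a_3 − 2.5298·q_1 − 4.1295·q_2 = (-1.1579, 0.3474, -1.0421).
r_{33} = ‖u_3‖ = 1.5960.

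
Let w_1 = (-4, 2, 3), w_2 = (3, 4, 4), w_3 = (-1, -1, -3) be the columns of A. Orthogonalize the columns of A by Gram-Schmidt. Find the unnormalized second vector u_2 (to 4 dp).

w_1 = (-4, 2, 3); ‖w_1‖ = 5.3852, so q_1 = (-0.7428, 0.3714, 0.5571).
q_1·w_2 = (-0.7428)·3 + 0.3714·4 + 0.5571·4 = 1.4856.
u_2 = w_2 − 1.4856·q_1 = (4.1034, 3.4483, 3.1724).

u_2 = (4.1034, 3.4483, 3.1724)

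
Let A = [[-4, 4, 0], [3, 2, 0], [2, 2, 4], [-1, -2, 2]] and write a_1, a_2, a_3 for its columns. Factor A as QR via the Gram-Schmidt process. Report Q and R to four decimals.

a_1 = (-4, 3, 2, -1); ‖a_1‖ = 5.4772, so q_1 = (-0.7303, 0.5477, 0.3651, -0.1826).
q_1·a_2 = (-0.7303)·4 + 0.5477·2 + 0.3651·2 + (-0.1826)·(-2) = -0.7303.
u_2 = a_2 + 0.7303·q_1 = (3.4667, 2.4000, 2.2667, -2.1333).
‖u_2‖ = 5.2409, so q_2 = (0.6615, 0.4579, 0.4325, -0.4071).
q_1·a_3 = (-0.7303)·0 + 0.5477·0 + 0.3651·4 + (-0.1826)·2 = 1.0954; q_2·a_3 = 0.6615·0 + 0.4579·0 + 0.4325·4 + (-0.4071)·2 = 0.9159.
u_3 = a_3 − 1.0954·q_1 − 0.9159·q_2 = (0.1942, -1.0194, 3.2039, 2.5728).
‖u_3‖ = 4.2381, so q_3 = (0.0458, -0.2405, 0.7560, 0.6071).

Q = [[-0.7303, 0.6615, 0.0458], [0.5477, 0.4579, -0.2405], [0.3651, 0.4325, 0.7560], [-0.1826, -0.4071, 0.6071]], R = [[5.4772, -0.7303, 1.0954], [0.0000, 5.2409, 0.9159], [0.0000, 0.0000, 4.2381]]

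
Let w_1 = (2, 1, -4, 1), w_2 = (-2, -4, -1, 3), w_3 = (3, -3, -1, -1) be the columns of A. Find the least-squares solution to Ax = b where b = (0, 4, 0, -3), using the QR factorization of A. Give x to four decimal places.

w_1 = (2, 1, -4, 1); ‖w_1‖ = 4.6904, so e_1 = (0.4264, 0.2132, -0.8528, 0.2132).
e_1·w_2 = 0.4264·(-2) + 0.2132·(-4) + (-0.8528)·(-1) + 0.2132·3 = -0.2132.
u_2 = w_2 + 0.2132·e_1 = (-1.9091, -3.9545, -1.1818, 3.0455).
‖u_2‖ = 5.4731, so e_2 = (-0.3488, -0.7225, -0.2159, 0.5564).
e_1·w_3 = 0.4264·3 + 0.2132·(-3) + (-0.8528)·(-1) + 0.2132·(-1) = 1.2792; e_2·w_3 = (-0.3488)·3 + (-0.7225)·(-3) + (-0.2159)·(-1) + 0.5564·(-1) = 0.7807.
u_3 = w_3 − 1.2792·e_1 − 0.7807·e_2 = (2.7269, -2.7086, 0.2595, -1.7071).
‖u_3‖ = 4.2136, so e_3 = (0.6472, -0.6428, 0.0616, -0.4052).
Qᵀb = (0.2132, -4.5595, -1.3559).
Back-substitute: x_3 = -1.3559/4.2136 = -0.3218.
x_2 = (-4.5595 − 0.7807·(-0.3218))/5.4731 = -0.7872.
x_1 = (0.2132 + 0.2132·(-0.7872) − 1.2792·(-0.3218))/4.6904 = 0.0974.

x = (0.0974, -0.7872, -0.3218)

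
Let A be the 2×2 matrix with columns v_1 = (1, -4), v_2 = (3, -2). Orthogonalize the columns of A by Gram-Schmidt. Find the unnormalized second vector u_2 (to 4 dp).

q_1 = v_1/‖v_1‖ = (1, -4)/4.1231 = (0.2425, -0.9701).
r_{12} = q_1·v_2 = 2.6679.
u_2 = v_2 − 2.6679·q_1 = (2.3529, 0.5882).

u_2 = (2.3529, 0.5882)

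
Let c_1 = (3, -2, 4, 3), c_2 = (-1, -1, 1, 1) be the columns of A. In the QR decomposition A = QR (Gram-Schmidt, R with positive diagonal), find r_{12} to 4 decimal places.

e_1 = c_1/‖c_1‖ = (3, -2, 4, 3)/6.1644 = (0.4867, -0.3244, 0.6489, 0.4867).
r_{12} = e_1·c_2 = 0.9733.

r_{12} = 0.9733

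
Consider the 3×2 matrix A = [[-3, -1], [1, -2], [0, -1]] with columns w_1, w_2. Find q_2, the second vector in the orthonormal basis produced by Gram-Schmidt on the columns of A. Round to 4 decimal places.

q_1 = w_1/‖w_1‖ = (-3, 1, 0)/3.1623 = (-0.9487, 0.3162, 0.0000).
r_{12} = q_1·w_2 = 0.3162.
u_2 = w_2 − 0.3162·q_1 = (-0.7000, -2.1000, -1.0000).
‖u_2‖ = 2.4290, so q_2 = (-0.2882, -0.8646, -0.4117).

q_2 = (-0.2882, -0.8646, -0.4117)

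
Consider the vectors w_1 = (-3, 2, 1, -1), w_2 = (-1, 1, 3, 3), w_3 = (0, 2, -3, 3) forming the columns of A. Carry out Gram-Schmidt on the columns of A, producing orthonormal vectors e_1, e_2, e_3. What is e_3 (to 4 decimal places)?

e_3 = (-0.0866, 0.4801, -0.7044, 0.5155)

e_1 = w_1/‖w_1‖ = (-3, 2, 1, -1)/3.8730 = (-0.7746, 0.5164, 0.2582, -0.2582).
r_{12} = e_1·w_2 = 1.2910.
u_2 = w_2 − 1.2910·e_1 = (0.0000, 0.3333, 2.6667, 3.3333).
‖u_2‖ = 4.2817, so e_2 = (0.0000, 0.0778, 0.6228, 0.7785).
r_{13} = e_1·w_3 = -0.5164; r_{23} = e_2·w_3 = 0.6228.
u_3 = w_3 + 0.5164·e_1 − 0.6228·e_2 = (-0.4000, 2.2182, -3.2545, 2.3818).
‖u_3‖ = 4.6201, so e_3 = (-0.0866, 0.4801, -0.7044, 0.5155).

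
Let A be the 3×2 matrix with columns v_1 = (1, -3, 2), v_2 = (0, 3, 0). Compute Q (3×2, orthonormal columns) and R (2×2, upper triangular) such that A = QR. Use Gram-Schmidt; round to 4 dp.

q_1 = v_1/‖v_1‖ = (1, -3, 2)/3.7417 = (0.2673, -0.8018, 0.5345).
r_{12} = q_1·v_2 = -2.4054.
u_2 = v_2 + 2.4054·q_1 = (0.6429, 1.0714, 1.2857).
‖u_2‖ = 1.7928, so q_2 = (0.3586, 0.5976, 0.7171).

Q = [[0.2673, 0.3586], [-0.8018, 0.5976], [0.5345, 0.7171]], R = [[3.7417, -2.4054], [0.0000, 1.7928]]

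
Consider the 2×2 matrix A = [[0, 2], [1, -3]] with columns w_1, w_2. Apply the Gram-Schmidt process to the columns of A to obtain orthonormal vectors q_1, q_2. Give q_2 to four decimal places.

q_2 = (1.0000, 0.0000)

w_1 = (0, 1); ‖w_1‖ = 1.0000, so q_1 = (0.0000, 1.0000).
q_1·w_2 = 0.0000·2 + 1.0000·(-3) = -3.0000.
u_2 = w_2 + 3.0000·q_1 = (2.0000, 0.0000).
‖u_2‖ = 2.0000, so q_2 = (1.0000, 0.0000).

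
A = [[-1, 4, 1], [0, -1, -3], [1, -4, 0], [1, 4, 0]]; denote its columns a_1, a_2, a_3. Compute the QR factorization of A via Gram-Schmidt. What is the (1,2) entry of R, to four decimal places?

r_{12} = -2.3094

a_1 = (-1, 0, 1, 1); ‖a_1‖ = 1.7321, so e_1 = (-0.5774, 0.0000, 0.5774, 0.5774).
r_{12} = e_1·a_2 = -2.3094.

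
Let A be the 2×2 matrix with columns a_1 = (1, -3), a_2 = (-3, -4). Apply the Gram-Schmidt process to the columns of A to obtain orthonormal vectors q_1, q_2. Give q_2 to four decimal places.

a_1 = (1, -3); ‖a_1‖ = 3.1623, so q_1 = (0.3162, -0.9487).
q_1·a_2 = 0.3162·(-3) + (-0.9487)·(-4) = 2.8460.
u_2 = a_2 − 2.8460·q_1 = (-3.9000, -1.3000).
‖u_2‖ = 4.1110, so q_2 = (-0.9487, -0.3162).

q_2 = (-0.9487, -0.3162)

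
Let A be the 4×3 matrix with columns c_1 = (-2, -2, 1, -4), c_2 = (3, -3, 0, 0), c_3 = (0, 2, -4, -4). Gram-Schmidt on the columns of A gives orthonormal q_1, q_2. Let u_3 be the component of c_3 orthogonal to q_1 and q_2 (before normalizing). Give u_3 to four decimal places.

c_1 = (-2, -2, 1, -4); ‖c_1‖ = 5.0000, so q_1 = (-0.4000, -0.4000, 0.2000, -0.8000).
q_1·c_2 = (-0.4000)·3 + (-0.4000)·(-3) + 0.2000·0 + (-0.8000)·0 = 0.0000.
u_2 = c_2 + 0.0000·q_1 = (3.0000, -3.0000, 0.0000, 0.0000).
‖u_2‖ = 4.2426, so q_2 = (0.7071, -0.7071, 0.0000, 0.0000).
q_1·c_3 = (-0.4000)·0 + (-0.4000)·2 + 0.2000·(-4) + (-0.8000)·(-4) = 1.6000; q_2·c_3 = 0.7071·0 + (-0.7071)·2 + 0.0000·(-4) + (0.0000)·(-4) = -1.4142.
u_3 = c_3 − 1.6000·q_1 + 1.4142·q_2 = (1.6400, 1.6400, -4.3200, -2.7200).

u_3 = (1.6400, 1.6400, -4.3200, -2.7200)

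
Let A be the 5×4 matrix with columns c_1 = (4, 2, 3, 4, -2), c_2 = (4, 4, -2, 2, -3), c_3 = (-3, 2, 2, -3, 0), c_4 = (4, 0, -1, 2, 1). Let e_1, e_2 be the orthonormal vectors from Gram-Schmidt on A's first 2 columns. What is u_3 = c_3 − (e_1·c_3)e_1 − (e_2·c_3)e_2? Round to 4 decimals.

u_3 = (-1.6173, 3.0370, 2.1728, -1.9630, -0.8642)

c_1 = (4, 2, 3, 4, -2); ‖c_1‖ = 7.0000, so e_1 = (0.5714, 0.2857, 0.4286, 0.5714, -0.2857).
e_1·c_2 = 0.5714·4 + 0.2857·4 + 0.4286·(-2) + 0.5714·2 + (-0.2857)·(-3) = 4.5714.
u_2 = c_2 − 4.5714·e_1 = (1.3878, 2.6939, -3.9592, -0.6122, -1.6939).
‖u_2‖ = 5.3011, so e_2 = (0.2618, 0.5082, -0.7469, -0.1155, -0.3195).
e_1·c_3 = 0.5714·(-3) + 0.2857·2 + 0.4286·2 + 0.5714·(-3) + (-0.2857)·0 = -2.0000; e_2·c_3 = 0.2618·(-3) + 0.5082·2 + (-0.7469)·2 + (-0.1155)·(-3) + (-0.3195)·0 = -0.9162.
u_3 = c_3 + 2.0000·e_1 + 0.9162·e_2 = (-1.6173, 3.0370, 2.1728, -1.9630, -0.8642).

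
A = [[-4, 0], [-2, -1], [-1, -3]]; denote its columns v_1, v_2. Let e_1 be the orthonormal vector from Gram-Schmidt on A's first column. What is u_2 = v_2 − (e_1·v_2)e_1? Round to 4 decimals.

u_2 = (0.9524, -0.5238, -2.7619)

e_1 = v_1/‖v_1‖ = (-4, -2, -1)/4.5826 = (-0.8729, -0.4364, -0.2182).
r_{12} = e_1·v_2 = 1.0911.
u_2 = v_2 − 1.0911·e_1 = (0.9524, -0.5238, -2.7619).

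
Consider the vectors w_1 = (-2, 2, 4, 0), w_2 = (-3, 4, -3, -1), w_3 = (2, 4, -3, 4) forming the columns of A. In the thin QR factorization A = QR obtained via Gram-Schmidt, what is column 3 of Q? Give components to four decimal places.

e_1 = w_1/‖w_1‖ = (-2, 2, 4, 0)/4.8990 = (-0.4082, 0.4082, 0.8165, 0.0000).
r_{12} = e_1·w_2 = 0.4082.
u_2 = w_2 − 0.4082·e_1 = (-2.8333, 3.8333, -3.3333, -1.0000).
‖u_2‖ = 5.9020, so e_2 = (-0.4801, 0.6495, -0.5648, -0.1694).
r_{13} = e_1·w_3 = -1.6330; r_{23} = e_2·w_3 = 2.6545.
u_3 = w_3 + 1.6330·e_1 − 2.6545·e_2 = (2.6077, 2.9426, -0.1675, 4.4498).
‖u_3‖ = 5.9403, so e_3 = (0.4390, 0.4954, -0.0282, 0.7491).

e_3 = (0.4390, 0.4954, -0.0282, 0.7491)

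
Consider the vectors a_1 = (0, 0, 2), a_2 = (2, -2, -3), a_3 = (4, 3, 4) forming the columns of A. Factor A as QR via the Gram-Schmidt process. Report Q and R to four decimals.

a_1 = (0, 0, 2); ‖a_1‖ = 2.0000, so q_1 = (0.0000, 0.0000, 1.0000).
q_1·a_2 = 0.0000·2 + 0.0000·(-2) + 1.0000·(-3) = -3.0000.
u_2 = a_2 + 3.0000·q_1 = (2.0000, -2.0000, 0.0000).
‖u_2‖ = 2.8284, so q_2 = (0.7071, -0.7071, 0.0000).
q_1·a_3 = 0.0000·4 + 0.0000·3 + 1.0000·4 = 4.0000; q_2·a_3 = 0.7071·4 + (-0.7071)·3 + 0.0000·4 = 0.7071.
u_3 = a_3 − 4.0000·q_1 − 0.7071·q_2 = (3.5000, 3.5000, 0.0000).
‖u_3‖ = 4.9497, so q_3 = (0.7071, 0.7071, 0.0000).

Q = [[0.0000, 0.7071, 0.7071], [0.0000, -0.7071, 0.7071], [1.0000, 0.0000, 0.0000]], R = [[2.0000, -3.0000, 4.0000], [0.0000, 2.8284, 0.7071], [0.0000, 0.0000, 4.9497]]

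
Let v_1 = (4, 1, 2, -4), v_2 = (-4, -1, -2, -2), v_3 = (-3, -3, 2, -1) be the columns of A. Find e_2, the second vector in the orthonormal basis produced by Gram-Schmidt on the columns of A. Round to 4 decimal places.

e_2 = (-0.5740, -0.1435, -0.2870, -0.7534)

e_1 = v_1/‖v_1‖ = (4, 1, 2, -4)/6.0828 = (0.6576, 0.1644, 0.3288, -0.6576).
r_{12} = e_1·v_2 = -2.1372.
u_2 = v_2 + 2.1372·e_1 = (-2.5946, -0.6486, -1.2973, -3.4054).
‖u_2‖ = 4.5202, so e_2 = (-0.5740, -0.1435, -0.2870, -0.7534).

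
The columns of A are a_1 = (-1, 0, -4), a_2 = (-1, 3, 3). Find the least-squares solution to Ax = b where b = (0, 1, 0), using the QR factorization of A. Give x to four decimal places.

a_1 = (-1, 0, -4); ‖a_1‖ = 4.1231, so e_1 = (-0.2425, 0.0000, -0.9701).
e_1·a_2 = (-0.2425)·(-1) + 0.0000·3 + (-0.9701)·3 = -2.6679.
u_2 = a_2 + 2.6679·e_1 = (-1.6471, 3.0000, 0.4118).
‖u_2‖ = 3.4471, so e_2 = (-0.4778, 0.8703, 0.1195).
Qᵀb = (0.0000, 0.8703).
Back-substitute: x_2 = 0.8703/3.4471 = 0.2525.
x_1 = (0.0000 + 2.6679·0.2525)/4.1231 = 0.1634.

x = (0.1634, 0.2525)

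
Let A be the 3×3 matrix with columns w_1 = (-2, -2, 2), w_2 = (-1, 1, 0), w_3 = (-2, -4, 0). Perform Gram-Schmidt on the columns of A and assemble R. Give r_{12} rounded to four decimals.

r_{12} = 0.0000

q_1 = w_1/‖w_1‖ = (-2, -2, 2)/3.4641 = (-0.5774, -0.5774, 0.5774).
r_{12} = q_1·w_2 = 0.0000.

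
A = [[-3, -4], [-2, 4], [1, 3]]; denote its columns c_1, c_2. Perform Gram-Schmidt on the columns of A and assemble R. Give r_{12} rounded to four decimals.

c_1 = (-3, -2, 1); ‖c_1‖ = 3.7417, so e_1 = (-0.8018, -0.5345, 0.2673).
r_{12} = e_1·c_2 = 1.8708.

r_{12} = 1.8708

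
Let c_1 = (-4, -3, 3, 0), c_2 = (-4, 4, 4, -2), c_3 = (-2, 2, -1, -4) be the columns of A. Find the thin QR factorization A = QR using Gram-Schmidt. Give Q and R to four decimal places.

c_1 = (-4, -3, 3, 0); ‖c_1‖ = 5.8310, so q_1 = (-0.6860, -0.5145, 0.5145, 0.0000).
q_1·c_2 = (-0.6860)·(-4) + (-0.5145)·4 + 0.5145·4 + 0.0000·(-2) = 2.7440.
u_2 = c_2 − 2.7440·q_1 = (-2.1176, 5.4118, 2.5882, -2.0000).
‖u_2‖ = 6.6686, so q_2 = (-0.3176, 0.8115, 0.3881, -0.2999).
q_1·c_3 = (-0.6860)·(-2) + (-0.5145)·2 + 0.5145·(-1) + 0.0000·(-4) = -0.1715; q_2·c_3 = (-0.3176)·(-2) + 0.8115·2 + 0.3881·(-1) + (-0.2999)·(-4) = 3.0697.
u_3 = c_3 + 0.1715·q_1 − 3.0697·q_2 = (-1.1429, -0.5794, -2.1032, -3.0794).
‖u_3‖ = 3.9430, so q_3 = (-0.2898, -0.1469, -0.5334, -0.7810).

Q = [[-0.6860, -0.3176, -0.2898], [-0.5145, 0.8115, -0.1469], [0.5145, 0.3881, -0.5334], [0.0000, -0.2999, -0.7810]], R = [[5.8310, 2.7440, -0.1715], [0.0000, 6.6686, 3.0697], [0.0000, 0.0000, 3.9430]]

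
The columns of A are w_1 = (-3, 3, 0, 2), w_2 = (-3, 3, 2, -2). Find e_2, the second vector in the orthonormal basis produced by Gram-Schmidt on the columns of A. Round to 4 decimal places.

w_1 = (-3, 3, 0, 2); ‖w_1‖ = 4.6904, so e_1 = (-0.6396, 0.6396, 0.0000, 0.4264).
e_1·w_2 = (-0.6396)·(-3) + 0.6396·3 + 0.0000·2 + 0.4264·(-2) = 2.9848.
u_2 = w_2 − 2.9848·e_1 = (-1.0909, 1.0909, 2.0000, -3.2727).
‖u_2‖ = 4.1341, so e_2 = (-0.2639, 0.2639, 0.4838, -0.7916).

e_2 = (-0.2639, 0.2639, 0.4838, -0.7916)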